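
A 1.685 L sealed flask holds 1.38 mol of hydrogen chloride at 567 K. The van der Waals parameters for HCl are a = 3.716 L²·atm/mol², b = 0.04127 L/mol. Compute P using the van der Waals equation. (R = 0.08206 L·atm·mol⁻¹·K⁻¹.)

P = nRT/(V − nb) − a n²/V²
nRT/(V − nb) = (1.38)(0.08206)(567)/(1.685 − 1.38×0.04127) = 64.209/1.6280 = 39.440 atm
a n²/V² = (3.716)(1.38)²/(1.685)² = 2.4925 atm
P = 39.440 − 2.4925 = 36.95 atm

P ≈ 36.95 atm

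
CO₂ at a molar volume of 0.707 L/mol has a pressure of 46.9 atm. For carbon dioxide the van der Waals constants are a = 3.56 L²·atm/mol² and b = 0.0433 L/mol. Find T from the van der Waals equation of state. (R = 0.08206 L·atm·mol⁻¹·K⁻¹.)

T ≈ 436.9 K

T = (P + a/V_m²)(V_m − b)/R
P + a/V_m² = 46.9 + 3.56/(0.707)² = 54.022 atm
V_m − b = 0.707 − 0.0433 = 0.66370 L/mol
T = (54.022)(0.66370)/0.08206 = 436.9 K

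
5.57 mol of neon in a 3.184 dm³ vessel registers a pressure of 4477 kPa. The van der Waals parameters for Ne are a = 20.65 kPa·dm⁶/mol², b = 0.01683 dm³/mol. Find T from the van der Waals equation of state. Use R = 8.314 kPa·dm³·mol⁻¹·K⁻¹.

T ≈ 303.0 K

T = (P + a n²/V²)(V − nb)/(nR)
P + a n²/V² = 4477 + (20.65)(5.57)²/(3.184)² = 4540.2 kPa
V − nb = 3.184 − (5.57)(0.01683) = 3.0903 dm³
T = (4540.2)(3.0903)/((5.57)(8.314)) = 303.0 K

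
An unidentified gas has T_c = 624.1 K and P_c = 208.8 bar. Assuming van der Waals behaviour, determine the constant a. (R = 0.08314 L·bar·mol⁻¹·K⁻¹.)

From T_c = 8a/(27Rb) and P_c = a/(27b²): a = 27 R² T_c²/(64 P_c).
a = 27×(0.08314)²×(624.1)²/(64×208.8) = 72693/13363 = 5.440 L²·bar/mol²

a ≈ 5.440 L²·bar/mol²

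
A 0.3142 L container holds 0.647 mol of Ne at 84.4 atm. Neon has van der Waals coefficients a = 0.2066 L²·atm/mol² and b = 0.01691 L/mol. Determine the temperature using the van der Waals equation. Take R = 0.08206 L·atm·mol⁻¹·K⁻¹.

T ≈ 487.1 K

T = (P + a n²/V²)(V − nb)/(nR)
P + a n²/V² = 84.4 + (0.2066)(0.647)²/(0.3142)² = 85.276 atm
V − nb = 0.3142 − (0.647)(0.01691) = 0.30326 L
T = (85.276)(0.30326)/((0.647)(0.08206)) = 487.1 K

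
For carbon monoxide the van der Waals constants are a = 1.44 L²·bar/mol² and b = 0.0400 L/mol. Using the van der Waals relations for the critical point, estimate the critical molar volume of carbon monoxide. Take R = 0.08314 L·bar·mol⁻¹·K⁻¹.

For a van der Waals gas, V_m,c = 3b.
V_m,c = 3×0.0400 = 0.1200 L/mol

V_m,c ≈ 0.1200 L/mol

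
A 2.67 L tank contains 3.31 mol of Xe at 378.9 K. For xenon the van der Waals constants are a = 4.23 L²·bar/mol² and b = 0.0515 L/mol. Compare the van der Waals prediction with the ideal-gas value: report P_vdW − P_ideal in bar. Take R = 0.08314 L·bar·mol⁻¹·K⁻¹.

ΔP ≈ -3.838 bar

Ideal: P_ideal = nRT/V = (3.31)(0.08314)(378.9)/2.67 = 39.0527 bar
vdW: P = nRT/(V − nb) − a n²/V² = 104.271/2.49954 − 46.3443/7.12890 = 41.7161 − 6.50090 = 35.2152 bar
ΔP = 35.2152 − 39.0527 = -3.838 bar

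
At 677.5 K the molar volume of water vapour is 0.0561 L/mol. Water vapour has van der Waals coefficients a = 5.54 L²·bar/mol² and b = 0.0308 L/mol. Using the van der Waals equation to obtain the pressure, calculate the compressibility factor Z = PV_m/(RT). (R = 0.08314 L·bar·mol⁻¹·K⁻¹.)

P = RT/(V_m − b) − a/V_m² = (0.08314)(677.5)/(0.0561 − 0.0308) − 5.54/(0.0561)²
  = 56.327/0.025300 − 1760.3 = 2226.4 − 1760.3 = 466.1 bar
Z = PV_m/(RT) = (466.1)(0.0561)/((0.08314)(677.5)) = 26.148/56.327 = 0.4642

Z ≈ 0.4642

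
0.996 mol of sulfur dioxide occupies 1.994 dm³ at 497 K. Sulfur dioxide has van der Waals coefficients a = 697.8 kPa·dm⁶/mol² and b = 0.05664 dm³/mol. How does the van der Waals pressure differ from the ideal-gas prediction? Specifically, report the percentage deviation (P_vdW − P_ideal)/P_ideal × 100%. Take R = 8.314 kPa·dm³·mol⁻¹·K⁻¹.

Ideal: P_ideal = nRT/V = (0.996)(8.314)(497)/1.994 = 2063.96 kPa
vdW: P = nRT/(V − nb) − a n²/V² = 4115.53/1.93759 − 692.229/3.97604 = 2124.05 − 174.100 = 1949.95 kPa
% deviation = (1949.95 − 2063.96)/2063.96 × 100% = -5.52%

-5.52 %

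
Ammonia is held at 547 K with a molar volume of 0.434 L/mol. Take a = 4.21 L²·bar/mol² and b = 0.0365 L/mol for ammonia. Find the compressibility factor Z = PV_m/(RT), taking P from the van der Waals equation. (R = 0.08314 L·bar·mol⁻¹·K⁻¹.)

Z ≈ 0.8785

P = RT/(V_m − b) − a/V_m² = (0.08314)(547)/(0.434 − 0.0365) − 4.21/(0.434)²
  = 45.478/0.39750 − 22.351 = 114.41 − 22.351 = 92.06 bar
Z = PV_m/(RT) = (92.06)(0.434)/((0.08314)(547)) = 39.954/45.478 = 0.8785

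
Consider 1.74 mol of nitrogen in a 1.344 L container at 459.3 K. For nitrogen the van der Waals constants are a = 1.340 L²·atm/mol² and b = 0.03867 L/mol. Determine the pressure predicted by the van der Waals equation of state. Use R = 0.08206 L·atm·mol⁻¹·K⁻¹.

P = nRT/(V − nb) − a n²/V²
nRT/(V − nb) = (1.74)(0.08206)(459.3)/(1.344 − 1.74×0.03867) = 65.581/1.2767 = 51.368 atm
a n²/V² = (1.340)(1.74)²/(1.344)² = 2.2460 atm
P = 51.368 − 2.2460 = 49.12 atm

P ≈ 49.12 atm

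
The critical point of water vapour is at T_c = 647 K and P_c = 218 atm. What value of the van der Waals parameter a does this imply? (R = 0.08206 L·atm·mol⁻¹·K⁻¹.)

a ≈ 5.455 L²·atm/mol²

From T_c = 8a/(27Rb) and P_c = a/(27b²): a = 27 R² T_c²/(64 P_c).
a = 27×(0.08206)²×(647)²/(64×218) = 76109/13952 = 5.455 L²·atm/mol²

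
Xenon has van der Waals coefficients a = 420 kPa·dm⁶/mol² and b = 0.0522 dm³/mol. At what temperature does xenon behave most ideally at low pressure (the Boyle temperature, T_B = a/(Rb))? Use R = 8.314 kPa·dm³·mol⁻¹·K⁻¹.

For a van der Waals gas the second virial coefficient B₂ = b − a/(RT) vanishes at T_B = a/(Rb).
T_B = 420/(8.314×0.0522) = 420/0.43399 = 967.8 K

T_B ≈ 967.8 K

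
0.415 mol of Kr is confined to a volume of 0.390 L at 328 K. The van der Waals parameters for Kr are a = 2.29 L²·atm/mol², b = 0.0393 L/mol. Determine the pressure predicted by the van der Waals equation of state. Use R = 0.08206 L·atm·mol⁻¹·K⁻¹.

P ≈ 27.30 atm

P = nRT/(V − nb) − a n²/V²
nRT/(V − nb) = (0.415)(0.08206)(328)/(0.390 − 0.415×0.0393) = 11.170/0.37369 = 29.891 atm
a n²/V² = (2.29)(0.415)²/(0.390)² = 2.5930 atm
P = 29.891 − 2.5930 = 27.30 atm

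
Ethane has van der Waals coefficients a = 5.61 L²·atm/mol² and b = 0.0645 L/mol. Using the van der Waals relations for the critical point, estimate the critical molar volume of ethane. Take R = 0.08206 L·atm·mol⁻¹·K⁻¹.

V_m,c ≈ 0.1935 L/mol

For a van der Waals gas, V_m,c = 3b.
V_m,c = 3×0.0645 = 0.1935 L/mol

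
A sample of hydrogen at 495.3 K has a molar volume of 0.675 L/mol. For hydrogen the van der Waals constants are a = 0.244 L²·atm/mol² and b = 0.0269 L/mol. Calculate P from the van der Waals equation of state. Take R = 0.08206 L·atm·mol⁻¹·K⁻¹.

P = RT/(V_m − b) − a/V_m²
RT/(V_m − b) = (0.08206)(495.3)/(0.675 − 0.0269) = 40.644/0.64810 = 62.713 atm
a/V_m² = 0.244/(0.675)² = 0.53553 atm
P = 62.713 − 0.53553 = 62.18 atm

P ≈ 62.18 atm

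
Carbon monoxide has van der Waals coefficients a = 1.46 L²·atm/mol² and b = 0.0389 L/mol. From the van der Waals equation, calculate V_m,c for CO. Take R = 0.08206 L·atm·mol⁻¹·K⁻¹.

V_m,c ≈ 0.1167 L/mol

For a van der Waals gas, V_m,c = 3b.
V_m,c = 3×0.0389 = 0.1167 L/mol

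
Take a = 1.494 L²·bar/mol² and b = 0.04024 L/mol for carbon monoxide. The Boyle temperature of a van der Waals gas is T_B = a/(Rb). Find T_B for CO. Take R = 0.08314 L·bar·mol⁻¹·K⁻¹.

For a van der Waals gas the second virial coefficient B₂ = b − a/(RT) vanishes at T_B = a/(Rb).
T_B = 1.494/(0.08314×0.04024) = 1.494/0.0033456 = 446.6 K

T_B ≈ 446.6 K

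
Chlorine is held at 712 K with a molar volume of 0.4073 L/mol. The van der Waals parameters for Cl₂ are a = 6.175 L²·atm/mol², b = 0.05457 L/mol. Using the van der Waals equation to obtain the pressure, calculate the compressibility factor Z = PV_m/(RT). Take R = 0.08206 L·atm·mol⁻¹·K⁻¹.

P = RT/(V_m − b) − a/V_m² = (0.08206)(712)/(0.4073 − 0.05457) − 6.175/(0.4073)²
  = 58.427/0.35273 − 37.223 = 165.64 − 37.223 = 128.42 atm
Z = PV_m/(RT) = (128.42)(0.4073)/((0.08206)(712)) = 52.305/58.427 = 0.8952

Z ≈ 0.8952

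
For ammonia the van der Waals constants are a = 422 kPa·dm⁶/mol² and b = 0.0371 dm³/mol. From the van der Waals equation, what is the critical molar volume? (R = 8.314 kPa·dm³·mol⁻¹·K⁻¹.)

V_m,c ≈ 0.1113 dm³/mol

For a van der Waals gas, V_m,c = 3b.
V_m,c = 3×0.0371 = 0.1113 dm³/mol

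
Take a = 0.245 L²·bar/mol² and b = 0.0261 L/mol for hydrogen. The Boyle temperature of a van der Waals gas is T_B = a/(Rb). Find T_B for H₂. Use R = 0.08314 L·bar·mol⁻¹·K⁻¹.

T_B ≈ 112.9 K

For a van der Waals gas the second virial coefficient B₂ = b − a/(RT) vanishes at T_B = a/(Rb).
T_B = 0.245/(0.08314×0.0261) = 0.245/0.0021700 = 112.9 K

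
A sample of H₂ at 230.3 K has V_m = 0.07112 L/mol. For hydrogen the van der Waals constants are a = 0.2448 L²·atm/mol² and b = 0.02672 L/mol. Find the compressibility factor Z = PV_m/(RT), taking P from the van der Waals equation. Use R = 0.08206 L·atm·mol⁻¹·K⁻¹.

Z ≈ 1.420

P = RT/(V_m − b) − a/V_m² = (0.08206)(230.3)/(0.07112 − 0.02672) − 0.2448/(0.07112)²
  = 18.898/0.044400 − 48.398 = 425.63 − 48.398 = 377.23 atm
Z = PV_m/(RT) = (377.23)(0.07112)/((0.08206)(230.3)) = 26.829/18.898 = 1.420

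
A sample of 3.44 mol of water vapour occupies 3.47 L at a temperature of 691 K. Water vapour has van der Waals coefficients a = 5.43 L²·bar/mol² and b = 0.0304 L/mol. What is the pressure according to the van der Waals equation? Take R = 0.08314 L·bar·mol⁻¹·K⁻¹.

P ≈ 53.39 bar

P = nRT/(V − nb) − a n²/V²
nRT/(V − nb) = (3.44)(0.08314)(691)/(3.47 − 3.44×0.0304) = 197.63/3.3654 = 58.724 bar
a n²/V² = (5.43)(3.44)²/(3.47)² = 5.3365 bar
P = 58.724 − 5.3365 = 53.39 bar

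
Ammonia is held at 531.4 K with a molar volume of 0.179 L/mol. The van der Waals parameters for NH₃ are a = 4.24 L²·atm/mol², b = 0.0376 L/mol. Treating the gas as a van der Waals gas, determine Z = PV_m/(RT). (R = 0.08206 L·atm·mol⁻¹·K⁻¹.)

P = RT/(V_m − b) − a/V_m² = (0.08206)(531.4)/(0.179 − 0.0376) − 4.24/(0.179)²
  = 43.607/0.14140 − 132.33 = 308.39 − 132.33 = 176.06 atm
Z = PV_m/(RT) = (176.06)(0.179)/((0.08206)(531.4)) = 31.515/43.607 = 0.7227

Z ≈ 0.7227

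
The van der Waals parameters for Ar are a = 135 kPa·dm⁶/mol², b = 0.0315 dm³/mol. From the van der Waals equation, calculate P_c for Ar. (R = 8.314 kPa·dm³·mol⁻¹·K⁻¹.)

P_c ≈ 5039 kPa

For a van der Waals gas, P_c = a/(27b²).
P_c = 135/(27×(0.0315)²) = 135/0.026791 = 5039 kPa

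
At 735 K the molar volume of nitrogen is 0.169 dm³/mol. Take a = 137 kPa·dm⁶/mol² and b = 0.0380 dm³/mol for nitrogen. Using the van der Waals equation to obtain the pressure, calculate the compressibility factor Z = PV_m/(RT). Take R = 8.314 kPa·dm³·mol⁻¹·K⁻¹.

P = RT/(V_m − b) − a/V_m² = (8.314)(735)/(0.169 − 0.0380) − 137/(0.169)²
  = 6110.8/0.13100 − 4796.8 = 46647 − 4796.8 = 41850 kPa
Z = PV_m/(RT) = (41850)(0.169)/((8.314)(735)) = 7072.7/6110.8 = 1.157

Z ≈ 1.157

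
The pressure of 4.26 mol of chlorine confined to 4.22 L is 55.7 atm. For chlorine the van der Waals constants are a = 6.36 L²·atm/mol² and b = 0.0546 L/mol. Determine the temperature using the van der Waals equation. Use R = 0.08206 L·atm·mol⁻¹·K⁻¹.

T = (P + a n²/V²)(V − nb)/(nR)
P + a n²/V² = 55.7 + (6.36)(4.26)²/(4.22)² = 62.181 atm
V − nb = 4.22 − (4.26)(0.0546) = 3.9874 L
T = (62.181)(3.9874)/((4.26)(0.08206)) = 709.3 K

T ≈ 709.3 K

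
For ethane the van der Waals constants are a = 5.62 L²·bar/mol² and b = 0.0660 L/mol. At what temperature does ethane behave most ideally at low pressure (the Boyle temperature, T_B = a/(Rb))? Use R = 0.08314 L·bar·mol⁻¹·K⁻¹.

For a van der Waals gas the second virial coefficient B₂ = b − a/(RT) vanishes at T_B = a/(Rb).
T_B = 5.62/(0.08314×0.0660) = 5.62/0.0054872 = 1024 K

T_B ≈ 1024 K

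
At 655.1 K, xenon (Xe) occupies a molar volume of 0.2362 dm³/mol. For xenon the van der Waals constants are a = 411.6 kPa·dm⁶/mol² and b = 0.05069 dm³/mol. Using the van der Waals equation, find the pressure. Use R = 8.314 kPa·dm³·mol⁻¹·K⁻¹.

P = RT/(V_m − b) − a/V_m²
RT/(V_m − b) = (8.314)(655.1)/(0.2362 − 0.05069) = 5446.5/0.18551 = 29360 kPa
a/V_m² = 411.6/(0.2362)² = 7377.6 kPa
P = 29360 − 7377.6 = 21982 kPa

P ≈ 21982 kPa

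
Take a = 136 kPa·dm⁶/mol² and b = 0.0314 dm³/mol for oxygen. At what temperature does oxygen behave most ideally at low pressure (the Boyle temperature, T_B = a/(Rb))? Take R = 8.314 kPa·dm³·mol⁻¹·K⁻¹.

For a van der Waals gas the second virial coefficient B₂ = b − a/(RT) vanishes at T_B = a/(Rb).
T_B = 136/(8.314×0.0314) = 136/0.26106 = 521.0 K

T_B ≈ 521.0 K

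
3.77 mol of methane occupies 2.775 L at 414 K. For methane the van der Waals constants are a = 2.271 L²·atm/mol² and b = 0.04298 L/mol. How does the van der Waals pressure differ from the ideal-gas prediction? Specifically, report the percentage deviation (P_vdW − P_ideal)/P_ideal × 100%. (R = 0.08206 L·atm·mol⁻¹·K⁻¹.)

-2.88 %

Ideal: P_ideal = nRT/V = (3.77)(0.08206)(414)/2.775 = 46.1541 atm
vdW: P = nRT/(V − nb) − a n²/V² = 128.078/2.61297 − 32.2775/7.70063 = 49.0163 − 4.19154 = 44.8248 atm
% deviation = (44.8248 − 46.1541)/46.1541 × 100% = -2.88%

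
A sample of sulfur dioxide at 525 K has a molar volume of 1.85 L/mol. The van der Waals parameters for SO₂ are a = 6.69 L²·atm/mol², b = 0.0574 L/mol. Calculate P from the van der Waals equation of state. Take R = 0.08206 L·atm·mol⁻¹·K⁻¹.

P ≈ 22.08 atm

P = RT/(V_m − b) − a/V_m²
RT/(V_m − b) = (0.08206)(525)/(1.85 − 0.0574) = 43.082/1.7926 = 24.033 atm
a/V_m² = 6.69/(1.85)² = 1.9547 atm
P = 24.033 − 1.9547 = 22.08 atm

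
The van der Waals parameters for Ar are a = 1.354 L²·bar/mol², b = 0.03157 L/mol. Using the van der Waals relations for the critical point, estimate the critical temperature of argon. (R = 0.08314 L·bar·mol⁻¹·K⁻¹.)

T_c ≈ 152.8 K

For a van der Waals gas, T_c = 8a/(27Rb).
T_c = 8×1.354/(27×0.08314×0.03157) = 10.832/0.070868 = 152.8 K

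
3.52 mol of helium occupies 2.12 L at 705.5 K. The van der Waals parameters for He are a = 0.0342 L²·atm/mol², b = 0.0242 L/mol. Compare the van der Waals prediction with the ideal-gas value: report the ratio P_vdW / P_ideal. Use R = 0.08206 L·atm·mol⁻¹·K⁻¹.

Ideal: P_ideal = nRT/V = (3.52)(0.08206)(705.5)/2.12 = 96.1248 atm
vdW: P = nRT/(V − nb) − a n²/V² = 203.785/2.03482 − 0.423752/4.49440 = 100.149 − 0.0942844 = 100.055 atm
Ratio = 100.055/96.1248 = 1.041

P_vdW / P_ideal ≈ 1.041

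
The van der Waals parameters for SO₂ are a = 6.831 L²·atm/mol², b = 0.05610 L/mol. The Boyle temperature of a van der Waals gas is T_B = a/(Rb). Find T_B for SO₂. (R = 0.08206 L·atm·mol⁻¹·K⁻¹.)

For a van der Waals gas the second virial coefficient B₂ = b − a/(RT) vanishes at T_B = a/(Rb).
T_B = 6.831/(0.08206×0.05610) = 6.831/0.0046036 = 1484 K

T_B ≈ 1484 K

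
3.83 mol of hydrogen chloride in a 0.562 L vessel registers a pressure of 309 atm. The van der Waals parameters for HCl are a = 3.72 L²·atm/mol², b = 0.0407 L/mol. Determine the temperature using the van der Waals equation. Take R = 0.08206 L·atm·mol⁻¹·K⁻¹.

T ≈ 622.5 K

T = (P + a n²/V²)(V − nb)/(nR)
P + a n²/V² = 309 + (3.72)(3.83)²/(0.562)² = 481.77 atm
V − nb = 0.562 − (3.83)(0.0407) = 0.40612 L
T = (481.77)(0.40612)/((3.83)(0.08206)) = 622.5 K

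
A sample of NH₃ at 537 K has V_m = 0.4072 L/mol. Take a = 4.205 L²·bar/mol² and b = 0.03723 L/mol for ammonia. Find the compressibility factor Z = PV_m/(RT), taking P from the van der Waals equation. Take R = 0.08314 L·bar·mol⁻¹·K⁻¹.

P = RT/(V_m − b) − a/V_m² = (0.08314)(537)/(0.4072 − 0.03723) − 4.205/(0.4072)²
  = 44.646/0.36997 − 25.360 = 120.67 − 25.360 = 95.31 bar
Z = PV_m/(RT) = (95.31)(0.4072)/((0.08314)(537)) = 38.810/44.646 = 0.8693

Z ≈ 0.8693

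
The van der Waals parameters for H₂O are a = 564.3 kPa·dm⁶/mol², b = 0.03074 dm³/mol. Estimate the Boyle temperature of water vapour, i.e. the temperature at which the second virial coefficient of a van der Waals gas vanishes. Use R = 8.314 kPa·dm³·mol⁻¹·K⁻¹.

T_B ≈ 2208 K

For a van der Waals gas the second virial coefficient B₂ = b − a/(RT) vanishes at T_B = a/(Rb).
T_B = 564.3/(8.314×0.03074) = 564.3/0.25557 = 2208 K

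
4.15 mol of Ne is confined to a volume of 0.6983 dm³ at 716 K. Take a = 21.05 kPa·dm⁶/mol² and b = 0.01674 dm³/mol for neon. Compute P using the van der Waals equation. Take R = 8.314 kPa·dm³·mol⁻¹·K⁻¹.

P ≈ 38543 kPa

P = nRT/(V − nb) − a n²/V²
nRT/(V − nb) = (4.15)(8.314)(716)/(0.6983 − 4.15×0.01674) = 24704/0.62883 = 39286 kPa
a n²/V² = (21.05)(4.15)²/(0.6983)² = 743.47 kPa
P = 39286 − 743.47 = 38543 kPa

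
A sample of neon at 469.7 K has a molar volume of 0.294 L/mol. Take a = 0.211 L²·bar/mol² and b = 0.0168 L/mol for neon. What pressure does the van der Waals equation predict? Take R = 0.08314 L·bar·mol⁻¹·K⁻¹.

P ≈ 138.4 bar

P = RT/(V_m − b) − a/V_m²
RT/(V_m − b) = (0.08314)(469.7)/(0.294 − 0.0168) = 39.051/0.27720 = 140.88 bar
a/V_m² = 0.211/(0.294)² = 2.4411 bar
P = 140.88 − 2.4411 = 138.4 bar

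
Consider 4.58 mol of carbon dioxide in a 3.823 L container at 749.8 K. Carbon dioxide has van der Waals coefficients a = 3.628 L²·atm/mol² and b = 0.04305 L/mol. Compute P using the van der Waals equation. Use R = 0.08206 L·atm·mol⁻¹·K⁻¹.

P ≈ 72.51 atm

P = nRT/(V − nb) − a n²/V²
nRT/(V − nb) = (4.58)(0.08206)(749.8)/(3.823 − 4.58×0.04305) = 281.80/3.6258 = 77.721 atm
a n²/V² = (3.628)(4.58)²/(3.823)² = 5.2070 atm
P = 77.721 − 5.2070 = 72.51 atm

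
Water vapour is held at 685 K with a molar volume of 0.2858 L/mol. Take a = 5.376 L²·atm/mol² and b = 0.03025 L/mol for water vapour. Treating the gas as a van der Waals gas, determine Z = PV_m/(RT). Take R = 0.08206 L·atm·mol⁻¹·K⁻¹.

P = RT/(V_m − b) − a/V_m² = (0.08206)(685)/(0.2858 − 0.03025) − 5.376/(0.2858)²
  = 56.211/0.25555 − 65.817 = 219.96 − 65.817 = 154.14 atm
Z = PV_m/(RT) = (154.14)(0.2858)/((0.08206)(685)) = 44.053/56.211 = 0.7837

Z ≈ 0.7837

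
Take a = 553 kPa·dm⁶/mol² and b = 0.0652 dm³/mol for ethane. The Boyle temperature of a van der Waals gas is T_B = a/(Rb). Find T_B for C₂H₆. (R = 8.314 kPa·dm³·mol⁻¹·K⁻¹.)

For a van der Waals gas the second virial coefficient B₂ = b − a/(RT) vanishes at T_B = a/(Rb).
T_B = 553/(8.314×0.0652) = 553/0.54207 = 1020 K

T_B ≈ 1020 K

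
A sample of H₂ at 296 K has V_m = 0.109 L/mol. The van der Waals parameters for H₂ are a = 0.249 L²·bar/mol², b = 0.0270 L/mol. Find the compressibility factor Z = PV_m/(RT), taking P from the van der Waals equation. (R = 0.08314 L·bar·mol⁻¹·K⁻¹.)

Z ≈ 1.236

P = RT/(V_m − b) − a/V_m² = (0.08314)(296)/(0.109 − 0.0270) − 0.249/(0.109)²
  = 24.609/0.082000 − 20.958 = 300.11 − 20.958 = 279.15 bar
Z = PV_m/(RT) = (279.15)(0.109)/((0.08314)(296)) = 30.427/24.609 = 1.236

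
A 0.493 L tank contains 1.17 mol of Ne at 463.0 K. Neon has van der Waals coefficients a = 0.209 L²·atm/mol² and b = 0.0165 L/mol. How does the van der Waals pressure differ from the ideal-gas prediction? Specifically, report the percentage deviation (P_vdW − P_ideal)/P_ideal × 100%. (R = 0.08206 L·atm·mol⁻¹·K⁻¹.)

Ideal: P_ideal = nRT/V = (1.17)(0.08206)(463.0)/0.493 = 90.1678 atm
vdW: P = nRT/(V − nb) − a n²/V² = 44.4527/0.473695 − 0.286100/0.243049 = 93.8425 − 1.17713 = 92.6654 atm
% deviation = (92.6654 − 90.1678)/90.1678 × 100% = 2.77%

2.77 %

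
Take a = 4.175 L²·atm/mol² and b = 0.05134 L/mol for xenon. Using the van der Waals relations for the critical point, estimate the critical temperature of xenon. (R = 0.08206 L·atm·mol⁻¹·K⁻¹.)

For a van der Waals gas, T_c = 8a/(27Rb).
T_c = 8×4.175/(27×0.08206×0.05134) = 33.400/0.11375 = 293.6 K

T_c ≈ 293.6 K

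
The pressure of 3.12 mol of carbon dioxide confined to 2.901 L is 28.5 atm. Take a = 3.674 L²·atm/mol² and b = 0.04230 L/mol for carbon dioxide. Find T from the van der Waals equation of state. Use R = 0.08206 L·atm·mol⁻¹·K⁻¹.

T ≈ 354.2 K

T = (P + a n²/V²)(V − nb)/(nR)
P + a n²/V² = 28.5 + (3.674)(3.12)²/(2.901)² = 32.750 atm
V − nb = 2.901 − (3.12)(0.04230) = 2.7690 L
T = (32.750)(2.7690)/((3.12)(0.08206)) = 354.2 K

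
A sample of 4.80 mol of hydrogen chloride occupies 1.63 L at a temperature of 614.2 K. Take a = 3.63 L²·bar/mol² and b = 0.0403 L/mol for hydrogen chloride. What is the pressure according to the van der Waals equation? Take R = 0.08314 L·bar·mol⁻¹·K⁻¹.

P = nRT/(V − nb) − a n²/V²
nRT/(V − nb) = (4.80)(0.08314)(614.2)/(1.63 − 4.80×0.0403) = 245.11/1.4366 = 170.62 bar
a n²/V² = (3.63)(4.80)²/(1.63)² = 31.478 bar
P = 170.62 − 31.478 = 139.1 bar

P ≈ 139.1 bar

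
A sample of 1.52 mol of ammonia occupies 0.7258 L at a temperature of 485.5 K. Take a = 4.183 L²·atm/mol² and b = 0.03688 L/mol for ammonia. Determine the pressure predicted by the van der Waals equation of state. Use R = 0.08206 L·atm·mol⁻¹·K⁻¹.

P = nRT/(V − nb) − a n²/V²
nRT/(V − nb) = (1.52)(0.08206)(485.5)/(0.7258 − 1.52×0.03688) = 60.557/0.66974 = 90.419 atm
a n²/V² = (4.183)(1.52)²/(0.7258)² = 18.346 atm
P = 90.419 − 18.346 = 72.07 atm

P ≈ 72.07 atm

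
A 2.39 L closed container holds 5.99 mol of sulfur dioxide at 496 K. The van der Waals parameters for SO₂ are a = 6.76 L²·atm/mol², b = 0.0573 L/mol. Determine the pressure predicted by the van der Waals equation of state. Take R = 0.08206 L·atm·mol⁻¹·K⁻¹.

P = nRT/(V − nb) − a n²/V²
nRT/(V − nb) = (5.99)(0.08206)(496)/(2.39 − 5.99×0.0573) = 243.80/2.0468 = 119.11 atm
a n²/V² = (6.76)(5.99)²/(2.39)² = 42.462 atm
P = 119.11 − 42.462 = 76.65 atm

P ≈ 76.65 atm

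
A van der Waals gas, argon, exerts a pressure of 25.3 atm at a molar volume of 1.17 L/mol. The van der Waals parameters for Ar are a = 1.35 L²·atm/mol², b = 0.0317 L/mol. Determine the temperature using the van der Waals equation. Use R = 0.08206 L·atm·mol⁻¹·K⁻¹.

T ≈ 364.6 K

T = (P + a/V_m²)(V_m − b)/R
P + a/V_m² = 25.3 + 1.35/(1.17)² = 26.286 atm
V_m − b = 1.17 − 0.0317 = 1.1383 L/mol
T = (26.286)(1.1383)/0.08206 = 364.6 K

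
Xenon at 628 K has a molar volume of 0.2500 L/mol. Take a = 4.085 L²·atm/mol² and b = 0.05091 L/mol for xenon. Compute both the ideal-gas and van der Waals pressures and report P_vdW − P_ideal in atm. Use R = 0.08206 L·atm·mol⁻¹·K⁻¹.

Ideal: P_ideal = RT/V_m = (0.08206)(628)/0.2500 = 206.135 atm
vdW: P = RT/(V_m − b) − a/V_m² = 51.5337/0.199090 − 4.085/0.0625000 = 258.846 − 65.3600 = 193.486 atm
ΔP = 193.486 − 206.135 = -12.65 atm

ΔP ≈ -12.65 atm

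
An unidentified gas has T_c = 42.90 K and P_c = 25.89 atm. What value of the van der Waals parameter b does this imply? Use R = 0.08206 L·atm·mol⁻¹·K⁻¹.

b ≈ 0.01700 L/mol

From T_c = 8a/(27Rb) and P_c = a/(27b²): b = R T_c/(8 P_c).
b = (0.08206)(42.90)/(8×25.89) = 3.5204/207.12 = 0.01700 L/mol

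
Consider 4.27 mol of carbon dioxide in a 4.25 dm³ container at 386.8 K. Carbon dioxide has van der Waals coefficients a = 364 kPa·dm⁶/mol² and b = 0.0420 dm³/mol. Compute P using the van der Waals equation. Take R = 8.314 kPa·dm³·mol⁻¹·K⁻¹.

P = nRT/(V − nb) − a n²/V²
nRT/(V − nb) = (4.27)(8.314)(386.8)/(4.25 − 4.27×0.0420) = 13732/4.0707 = 3373.4 kPa
a n²/V² = (364)(4.27)²/(4.25)² = 367.43 kPa
P = 3373.4 − 367.43 = 3006 kPa

P ≈ 3006 kPa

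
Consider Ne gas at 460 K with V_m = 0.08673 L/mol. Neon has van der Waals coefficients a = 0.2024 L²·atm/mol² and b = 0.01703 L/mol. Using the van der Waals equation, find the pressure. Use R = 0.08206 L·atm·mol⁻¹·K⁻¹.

P = RT/(V_m − b) − a/V_m²
RT/(V_m − b) = (0.08206)(460)/(0.08673 − 0.01703) = 37.748/0.069700 = 541.58 atm
a/V_m² = 0.2024/(0.08673)² = 26.907 atm
P = 541.58 − 26.907 = 514.7 atm

P ≈ 514.7 atm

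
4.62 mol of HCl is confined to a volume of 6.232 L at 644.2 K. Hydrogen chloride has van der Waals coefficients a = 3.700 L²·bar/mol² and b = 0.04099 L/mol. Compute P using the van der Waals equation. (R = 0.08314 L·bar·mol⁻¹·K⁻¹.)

P = nRT/(V − nb) − a n²/V²
nRT/(V − nb) = (4.62)(0.08314)(644.2)/(6.232 − 4.62×0.04099) = 247.44/6.0426 = 40.949 bar
a n²/V² = (3.700)(4.62)²/(6.232)² = 2.0334 bar
P = 40.949 − 2.0334 = 38.92 bar

P ≈ 38.92 bar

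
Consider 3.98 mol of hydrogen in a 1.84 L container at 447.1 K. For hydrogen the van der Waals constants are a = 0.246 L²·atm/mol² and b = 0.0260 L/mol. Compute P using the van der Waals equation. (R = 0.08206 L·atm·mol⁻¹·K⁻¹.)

P ≈ 82.94 atm

P = nRT/(V − nb) − a n²/V²
nRT/(V − nb) = (3.98)(0.08206)(447.1)/(1.84 − 3.98×0.0260) = 146.02/1.7365 = 84.089 atm
a n²/V² = (0.246)(3.98)²/(1.84)² = 1.1510 atm
P = 84.089 − 1.1510 = 82.94 atm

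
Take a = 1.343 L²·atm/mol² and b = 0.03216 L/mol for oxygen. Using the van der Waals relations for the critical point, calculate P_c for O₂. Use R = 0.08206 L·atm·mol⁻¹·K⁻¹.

P_c ≈ 48.09 atm

For a van der Waals gas, P_c = a/(27b²).
P_c = 1.343/(27×(0.03216)²) = 1.343/0.027925 = 48.09 atm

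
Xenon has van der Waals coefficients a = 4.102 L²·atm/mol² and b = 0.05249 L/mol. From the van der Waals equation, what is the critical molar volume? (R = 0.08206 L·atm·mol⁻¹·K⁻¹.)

V_m,c ≈ 0.1575 L/mol

For a van der Waals gas, V_m,c = 3b.
V_m,c = 3×0.05249 = 0.1575 L/mol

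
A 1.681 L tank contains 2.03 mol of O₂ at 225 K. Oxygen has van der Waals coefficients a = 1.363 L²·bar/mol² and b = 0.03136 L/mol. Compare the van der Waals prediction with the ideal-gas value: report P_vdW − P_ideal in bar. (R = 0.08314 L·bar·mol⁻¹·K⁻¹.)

Ideal: P_ideal = nRT/V = (2.03)(0.08314)(225)/1.681 = 22.5902 bar
vdW: P = nRT/(V − nb) − a n²/V² = 37.9742/1.61734 − 5.61679/2.82576 = 23.4794 − 1.98771 = 21.4917 bar
ΔP = 21.4917 − 22.5902 = -1.099 bar

ΔP ≈ -1.099 bar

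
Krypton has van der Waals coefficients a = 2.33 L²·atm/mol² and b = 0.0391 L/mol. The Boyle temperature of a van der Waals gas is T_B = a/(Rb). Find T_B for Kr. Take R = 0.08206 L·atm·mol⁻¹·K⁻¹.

For a van der Waals gas the second virial coefficient B₂ = b − a/(RT) vanishes at T_B = a/(Rb).
T_B = 2.33/(0.08206×0.0391) = 2.33/0.0032085 = 726.2 K

T_B ≈ 726.2 K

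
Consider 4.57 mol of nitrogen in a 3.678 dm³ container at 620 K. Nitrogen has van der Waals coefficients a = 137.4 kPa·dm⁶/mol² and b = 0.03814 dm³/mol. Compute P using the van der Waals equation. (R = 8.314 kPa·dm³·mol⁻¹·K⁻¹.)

P ≈ 6511 kPa

P = nRT/(V − nb) − a n²/V²
nRT/(V − nb) = (4.57)(8.314)(620)/(3.678 − 4.57×0.03814) = 23557/3.5037 = 6723.5 kPa
a n²/V² = (137.4)(4.57)²/(3.678)² = 212.13 kPa
P = 6723.5 − 212.13 = 6511 kPa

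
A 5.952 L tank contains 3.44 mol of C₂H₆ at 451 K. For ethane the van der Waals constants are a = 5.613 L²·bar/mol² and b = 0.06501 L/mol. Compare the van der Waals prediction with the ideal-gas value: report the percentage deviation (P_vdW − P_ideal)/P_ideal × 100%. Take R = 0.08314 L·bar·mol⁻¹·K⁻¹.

-4.75 %

Ideal: P_ideal = nRT/V = (3.44)(0.08314)(451)/5.952 = 21.6712 bar
vdW: P = nRT/(V − nb) − a n²/V² = 128.987/5.72837 − 66.4220/35.4263 = 22.5172 − 1.87493 = 20.6423 bar
% deviation = (20.6423 − 21.6712)/21.6712 × 100% = -4.75%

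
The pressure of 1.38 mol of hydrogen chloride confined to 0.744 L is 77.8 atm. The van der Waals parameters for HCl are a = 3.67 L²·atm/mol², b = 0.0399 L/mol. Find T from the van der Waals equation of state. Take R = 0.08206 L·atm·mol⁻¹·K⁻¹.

T = (P + a n²/V²)(V − nb)/(nR)
P + a n²/V² = 77.8 + (3.67)(1.38)²/(0.744)² = 90.426 atm
V − nb = 0.744 − (1.38)(0.0399) = 0.68894 L
T = (90.426)(0.68894)/((1.38)(0.08206)) = 550.1 K

T ≈ 550.1 K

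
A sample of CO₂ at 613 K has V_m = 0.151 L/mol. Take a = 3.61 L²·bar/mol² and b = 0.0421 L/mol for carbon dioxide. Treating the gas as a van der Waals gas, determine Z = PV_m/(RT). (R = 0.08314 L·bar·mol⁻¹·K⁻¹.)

Z ≈ 0.9175

P = RT/(V_m − b) − a/V_m² = (0.08314)(613)/(0.151 − 0.0421) − 3.61/(0.151)²
  = 50.965/0.10890 − 158.33 = 468.00 − 158.33 = 309.67 bar
Z = PV_m/(RT) = (309.67)(0.151)/((0.08314)(613)) = 46.760/50.965 = 0.9175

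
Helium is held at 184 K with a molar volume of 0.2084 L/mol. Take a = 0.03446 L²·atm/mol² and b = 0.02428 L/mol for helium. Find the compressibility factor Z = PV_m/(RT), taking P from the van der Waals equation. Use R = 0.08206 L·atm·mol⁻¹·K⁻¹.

Z ≈ 1.121

P = RT/(V_m − b) − a/V_m² = (0.08206)(184)/(0.2084 − 0.02428) − 0.03446/(0.2084)²
  = 15.099/0.18412 − 0.79345 = 82.006 − 0.79345 = 81.213 atm
Z = PV_m/(RT) = (81.213)(0.2084)/((0.08206)(184)) = 16.925/15.099 = 1.121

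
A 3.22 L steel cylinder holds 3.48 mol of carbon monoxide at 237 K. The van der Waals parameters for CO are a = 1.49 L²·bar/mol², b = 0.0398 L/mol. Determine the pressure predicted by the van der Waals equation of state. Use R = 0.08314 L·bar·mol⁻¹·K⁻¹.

P = nRT/(V − nb) − a n²/V²
nRT/(V − nb) = (3.48)(0.08314)(237)/(3.22 − 3.48×0.0398) = 68.571/3.0815 = 22.252 bar
a n²/V² = (1.49)(3.48)²/(3.22)² = 1.7403 bar
P = 22.252 − 1.7403 = 20.51 bar

P ≈ 20.51 bar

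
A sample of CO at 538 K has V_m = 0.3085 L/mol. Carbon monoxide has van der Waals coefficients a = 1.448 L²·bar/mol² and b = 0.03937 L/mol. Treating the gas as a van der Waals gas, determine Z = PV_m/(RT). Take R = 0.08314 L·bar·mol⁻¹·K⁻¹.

P = RT/(V_m − b) − a/V_m² = (0.08314)(538)/(0.3085 − 0.03937) − 1.448/(0.3085)²
  = 44.729/0.26913 − 15.215 = 166.20 − 15.215 = 150.99 bar
Z = PV_m/(RT) = (150.99)(0.3085)/((0.08314)(538)) = 46.580/44.729 = 1.041

Z ≈ 1.041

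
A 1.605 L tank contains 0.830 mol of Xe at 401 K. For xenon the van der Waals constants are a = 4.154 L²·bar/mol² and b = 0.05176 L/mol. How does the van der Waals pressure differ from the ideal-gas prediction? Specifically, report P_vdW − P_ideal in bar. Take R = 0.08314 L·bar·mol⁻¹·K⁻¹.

Ideal: P_ideal = nRT/V = (0.830)(0.08314)(401)/1.605 = 17.2408 bar
vdW: P = nRT/(V − nb) − a n²/V² = 27.6715/1.56204 − 2.86169/2.57603 = 17.7150 − 1.11089 = 16.6041 bar
ΔP = 16.6041 − 17.2408 = -0.637 bar

ΔP ≈ -0.637 bar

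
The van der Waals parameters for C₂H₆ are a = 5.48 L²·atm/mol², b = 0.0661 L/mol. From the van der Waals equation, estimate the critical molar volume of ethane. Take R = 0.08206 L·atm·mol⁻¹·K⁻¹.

V_m,c ≈ 0.1983 L/mol

For a van der Waals gas, V_m,c = 3b.
V_m,c = 3×0.0661 = 0.1983 L/mol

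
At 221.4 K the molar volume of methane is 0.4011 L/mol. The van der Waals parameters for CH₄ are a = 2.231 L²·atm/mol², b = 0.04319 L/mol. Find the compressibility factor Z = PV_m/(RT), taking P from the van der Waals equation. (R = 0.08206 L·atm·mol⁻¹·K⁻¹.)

Z ≈ 0.8145

P = RT/(V_m − b) − a/V_m² = (0.08206)(221.4)/(0.4011 − 0.04319) − 2.231/(0.4011)²
  = 18.168/0.35791 − 13.867 = 50.761 − 13.867 = 36.894 atm
Z = PV_m/(RT) = (36.894)(0.4011)/((0.08206)(221.4)) = 14.798/18.168 = 0.8145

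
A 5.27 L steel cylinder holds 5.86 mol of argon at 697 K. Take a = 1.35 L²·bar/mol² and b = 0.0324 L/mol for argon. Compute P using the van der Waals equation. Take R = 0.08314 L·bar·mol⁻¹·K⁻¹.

P = nRT/(V − nb) − a n²/V²
nRT/(V − nb) = (5.86)(0.08314)(697)/(5.27 − 5.86×0.0324) = 339.58/5.0801 = 66.845 bar
a n²/V² = (1.35)(5.86)²/(5.27)² = 1.6692 bar
P = 66.845 − 1.6692 = 65.18 bar

P ≈ 65.18 bar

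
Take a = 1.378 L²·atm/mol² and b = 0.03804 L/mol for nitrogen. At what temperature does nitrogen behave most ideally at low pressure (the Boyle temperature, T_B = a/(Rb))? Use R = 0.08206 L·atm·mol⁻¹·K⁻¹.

For a van der Waals gas the second virial coefficient B₂ = b − a/(RT) vanishes at T_B = a/(Rb).
T_B = 1.378/(0.08206×0.03804) = 1.378/0.0031216 = 441.4 K

T_B ≈ 441.4 K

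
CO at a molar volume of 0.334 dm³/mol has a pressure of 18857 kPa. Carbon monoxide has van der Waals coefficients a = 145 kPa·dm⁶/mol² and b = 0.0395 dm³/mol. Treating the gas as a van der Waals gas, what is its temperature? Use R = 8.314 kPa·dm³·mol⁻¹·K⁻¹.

T = (P + a/V_m²)(V_m − b)/R
P + a/V_m² = 18857 + 145/(0.334)² = 20157 kPa
V_m − b = 0.334 − 0.0395 = 0.29450 dm³/mol
T = (20157)(0.29450)/8.314 = 714.0 K

T ≈ 714.0 K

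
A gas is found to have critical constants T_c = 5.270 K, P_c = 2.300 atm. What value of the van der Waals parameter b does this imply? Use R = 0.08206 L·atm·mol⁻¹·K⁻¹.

b ≈ 0.02350 L/mol

From T_c = 8a/(27Rb) and P_c = a/(27b²): b = R T_c/(8 P_c).
b = (0.08206)(5.270)/(8×2.300) = 0.43246/18.400 = 0.02350 L/mol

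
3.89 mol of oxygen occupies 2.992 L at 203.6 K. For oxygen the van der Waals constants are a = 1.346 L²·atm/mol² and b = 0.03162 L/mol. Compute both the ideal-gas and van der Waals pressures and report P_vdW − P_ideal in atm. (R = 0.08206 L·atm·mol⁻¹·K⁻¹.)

ΔP ≈ -1.344 atm

Ideal: P_ideal = nRT/V = (3.89)(0.08206)(203.6)/2.992 = 21.7219 atm
vdW: P = nRT/(V − nb) − a n²/V² = 64.9918/2.86900 − 20.3678/8.95206 = 22.6531 − 2.27521 = 20.3779 atm
ΔP = 20.3779 − 21.7219 = -1.344 atm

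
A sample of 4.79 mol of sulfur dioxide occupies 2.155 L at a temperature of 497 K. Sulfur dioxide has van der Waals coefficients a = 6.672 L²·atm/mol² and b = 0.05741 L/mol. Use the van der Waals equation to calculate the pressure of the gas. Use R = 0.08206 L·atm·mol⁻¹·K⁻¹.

P ≈ 70.95 atm

P = nRT/(V − nb) − a n²/V²
nRT/(V − nb) = (4.79)(0.08206)(497)/(2.155 − 4.79×0.05741) = 195.35/1.8800 = 103.91 atm
a n²/V² = (6.672)(4.79)²/(2.155)² = 32.963 atm
P = 103.91 − 32.963 = 70.95 atm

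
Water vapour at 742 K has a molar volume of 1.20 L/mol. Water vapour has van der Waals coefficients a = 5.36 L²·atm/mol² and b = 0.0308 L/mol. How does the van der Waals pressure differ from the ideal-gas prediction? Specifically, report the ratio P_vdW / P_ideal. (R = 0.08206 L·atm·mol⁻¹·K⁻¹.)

Ideal: P_ideal = RT/V_m = (0.08206)(742)/1.20 = 50.7404 atm
vdW: P = RT/(V_m − b) − a/V_m² = 60.8885/1.16920 − 5.36/1.44000 = 52.0771 − 3.72222 = 48.3549 atm
Ratio = 48.3549/50.7404 = 0.9530

P_vdW / P_ideal ≈ 0.9530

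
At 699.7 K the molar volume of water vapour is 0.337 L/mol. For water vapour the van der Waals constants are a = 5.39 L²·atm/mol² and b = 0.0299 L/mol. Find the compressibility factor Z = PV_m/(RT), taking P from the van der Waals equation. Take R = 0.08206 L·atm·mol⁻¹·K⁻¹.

Z ≈ 0.8188

P = RT/(V_m − b) − a/V_m² = (0.08206)(699.7)/(0.337 − 0.0299) − 5.39/(0.337)²
  = 57.417/0.30710 − 47.460 = 186.97 − 47.460 = 139.51 atm
Z = PV_m/(RT) = (139.51)(0.337)/((0.08206)(699.7)) = 47.015/57.417 = 0.8188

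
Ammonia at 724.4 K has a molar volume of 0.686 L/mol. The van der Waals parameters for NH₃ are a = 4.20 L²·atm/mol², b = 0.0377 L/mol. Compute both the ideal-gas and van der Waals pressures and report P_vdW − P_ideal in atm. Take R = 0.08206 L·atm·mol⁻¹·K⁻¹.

ΔP ≈ -3.886 atm

Ideal: P_ideal = RT/V_m = (0.08206)(724.4)/0.686 = 86.6534 atm
vdW: P = RT/(V_m − b) − a/V_m² = 59.4443/0.648300 − 4.20/0.470596 = 91.6926 − 8.92485 = 82.7678 atm
ΔP = 82.7678 − 86.6534 = -3.886 atm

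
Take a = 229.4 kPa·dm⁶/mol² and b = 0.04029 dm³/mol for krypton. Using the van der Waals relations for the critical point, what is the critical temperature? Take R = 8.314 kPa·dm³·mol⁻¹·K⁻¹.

T_c ≈ 202.9 K

For a van der Waals gas, T_c = 8a/(27Rb).
T_c = 8×229.4/(27×8.314×0.04029) = 1835.2/9.0442 = 202.9 K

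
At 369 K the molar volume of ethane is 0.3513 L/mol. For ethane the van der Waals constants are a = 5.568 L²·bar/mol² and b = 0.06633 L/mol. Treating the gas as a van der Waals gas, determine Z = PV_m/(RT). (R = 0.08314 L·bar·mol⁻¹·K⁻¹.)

P = RT/(V_m − b) − a/V_m² = (0.08314)(369)/(0.3513 − 0.06633) − 5.568/(0.3513)²
  = 30.679/0.28497 − 45.117 = 107.66 − 45.117 = 62.54 bar
Z = PV_m/(RT) = (62.54)(0.3513)/((0.08314)(369)) = 21.970/30.679 = 0.7161

Z ≈ 0.7161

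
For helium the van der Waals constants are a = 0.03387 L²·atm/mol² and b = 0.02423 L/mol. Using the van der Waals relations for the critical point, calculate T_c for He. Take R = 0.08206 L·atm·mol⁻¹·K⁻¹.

T_c ≈ 5.047 K

For a van der Waals gas, T_c = 8a/(27Rb).
T_c = 8×0.03387/(27×0.08206×0.02423) = 0.27096/0.053684 = 5.047 K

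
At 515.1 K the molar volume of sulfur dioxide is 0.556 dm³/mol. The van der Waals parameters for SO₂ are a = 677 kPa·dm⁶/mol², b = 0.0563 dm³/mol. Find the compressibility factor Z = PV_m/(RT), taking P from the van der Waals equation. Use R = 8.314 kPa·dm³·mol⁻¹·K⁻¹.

Z ≈ 0.8283

P = RT/(V_m − b) − a/V_m² = (8.314)(515.1)/(0.556 − 0.0563) − 677/(0.556)²
  = 4282.5/0.49970 − 2190.0 = 8570.1 − 2190.0 = 6380.1 kPa
Z = PV_m/(RT) = (6380.1)(0.556)/((8.314)(515.1)) = 3547.3/4282.5 = 0.8283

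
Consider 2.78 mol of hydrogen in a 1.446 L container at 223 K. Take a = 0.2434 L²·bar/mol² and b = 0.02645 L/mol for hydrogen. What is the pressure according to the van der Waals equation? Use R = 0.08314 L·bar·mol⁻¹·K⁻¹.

P = nRT/(V − nb) − a n²/V²
nRT/(V − nb) = (2.78)(0.08314)(223)/(1.446 − 2.78×0.02645) = 51.542/1.3725 = 37.553 bar
a n²/V² = (0.2434)(2.78)²/(1.446)² = 0.89965 bar
P = 37.553 − 0.89965 = 36.65 bar

P ≈ 36.65 bar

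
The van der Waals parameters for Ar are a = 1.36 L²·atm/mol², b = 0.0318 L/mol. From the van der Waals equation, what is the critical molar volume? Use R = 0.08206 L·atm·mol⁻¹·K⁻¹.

V_m,c ≈ 0.09540 L/mol

For a van der Waals gas, V_m,c = 3b.
V_m,c = 3×0.0318 = 0.09540 L/mol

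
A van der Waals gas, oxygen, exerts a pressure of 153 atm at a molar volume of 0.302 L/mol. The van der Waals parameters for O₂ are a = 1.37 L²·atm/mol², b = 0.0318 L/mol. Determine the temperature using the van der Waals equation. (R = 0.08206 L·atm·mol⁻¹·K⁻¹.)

T ≈ 553.2 K

T = (P + a/V_m²)(V_m − b)/R
P + a/V_m² = 153 + 1.37/(0.302)² = 168.02 atm
V_m − b = 0.302 − 0.0318 = 0.27020 L/mol
T = (168.02)(0.27020)/0.08206 = 553.2 K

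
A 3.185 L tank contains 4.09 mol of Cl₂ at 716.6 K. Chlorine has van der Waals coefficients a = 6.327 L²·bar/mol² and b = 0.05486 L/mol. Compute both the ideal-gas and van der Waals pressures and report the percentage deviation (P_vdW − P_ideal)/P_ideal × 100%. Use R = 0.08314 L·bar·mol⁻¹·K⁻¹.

-6.06 %

Ideal: P_ideal = nRT/V = (4.09)(0.08314)(716.6)/3.185 = 76.5069 bar
vdW: P = nRT/(V − nb) − a n²/V² = 243.675/2.96062 − 105.839/10.1442 = 82.3054 − 10.4334 = 71.8720 bar
% deviation = (71.8720 − 76.5069)/76.5069 × 100% = -6.06%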